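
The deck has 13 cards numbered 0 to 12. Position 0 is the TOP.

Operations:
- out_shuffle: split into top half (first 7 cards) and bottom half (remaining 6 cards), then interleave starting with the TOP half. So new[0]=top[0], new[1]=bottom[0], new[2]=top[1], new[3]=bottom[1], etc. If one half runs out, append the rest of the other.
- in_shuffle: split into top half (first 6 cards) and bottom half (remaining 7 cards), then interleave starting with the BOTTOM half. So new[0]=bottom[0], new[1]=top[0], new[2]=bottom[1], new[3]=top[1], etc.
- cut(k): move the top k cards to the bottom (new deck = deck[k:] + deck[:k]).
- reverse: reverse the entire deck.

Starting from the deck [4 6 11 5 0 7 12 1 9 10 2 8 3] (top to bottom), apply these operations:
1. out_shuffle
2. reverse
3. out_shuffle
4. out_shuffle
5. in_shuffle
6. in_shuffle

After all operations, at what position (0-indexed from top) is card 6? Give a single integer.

After op 1 (out_shuffle): [4 1 6 9 11 10 5 2 0 8 7 3 12]
After op 2 (reverse): [12 3 7 8 0 2 5 10 11 9 6 1 4]
After op 3 (out_shuffle): [12 10 3 11 7 9 8 6 0 1 2 4 5]
After op 4 (out_shuffle): [12 6 10 0 3 1 11 2 7 4 9 5 8]
After op 5 (in_shuffle): [11 12 2 6 7 10 4 0 9 3 5 1 8]
After op 6 (in_shuffle): [4 11 0 12 9 2 3 6 5 7 1 10 8]
Card 6 is at position 7.

Answer: 7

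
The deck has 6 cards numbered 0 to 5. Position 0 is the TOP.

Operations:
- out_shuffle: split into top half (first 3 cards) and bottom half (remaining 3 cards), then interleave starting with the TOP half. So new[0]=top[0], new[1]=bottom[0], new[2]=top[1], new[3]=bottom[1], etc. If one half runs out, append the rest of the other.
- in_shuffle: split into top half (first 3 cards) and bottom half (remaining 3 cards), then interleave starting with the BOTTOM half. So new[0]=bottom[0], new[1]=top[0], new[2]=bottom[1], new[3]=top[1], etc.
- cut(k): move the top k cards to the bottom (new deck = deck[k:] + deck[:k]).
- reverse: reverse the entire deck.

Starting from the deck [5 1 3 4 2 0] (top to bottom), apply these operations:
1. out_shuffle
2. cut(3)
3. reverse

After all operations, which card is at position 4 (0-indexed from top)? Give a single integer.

Answer: 3

Derivation:
After op 1 (out_shuffle): [5 4 1 2 3 0]
After op 2 (cut(3)): [2 3 0 5 4 1]
After op 3 (reverse): [1 4 5 0 3 2]
Position 4: card 3.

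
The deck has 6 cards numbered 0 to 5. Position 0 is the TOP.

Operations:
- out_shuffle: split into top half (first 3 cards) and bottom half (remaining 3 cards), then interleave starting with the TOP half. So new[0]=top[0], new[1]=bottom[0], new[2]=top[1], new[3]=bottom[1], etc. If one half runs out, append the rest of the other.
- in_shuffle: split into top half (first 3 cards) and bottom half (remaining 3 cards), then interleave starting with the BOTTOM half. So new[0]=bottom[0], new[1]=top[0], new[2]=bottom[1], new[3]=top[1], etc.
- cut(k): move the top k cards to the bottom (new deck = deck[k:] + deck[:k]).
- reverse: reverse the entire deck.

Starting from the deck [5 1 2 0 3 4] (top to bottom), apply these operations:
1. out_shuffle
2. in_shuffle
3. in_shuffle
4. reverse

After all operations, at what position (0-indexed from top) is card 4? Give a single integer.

After op 1 (out_shuffle): [5 0 1 3 2 4]
After op 2 (in_shuffle): [3 5 2 0 4 1]
After op 3 (in_shuffle): [0 3 4 5 1 2]
After op 4 (reverse): [2 1 5 4 3 0]
Card 4 is at position 3.

Answer: 3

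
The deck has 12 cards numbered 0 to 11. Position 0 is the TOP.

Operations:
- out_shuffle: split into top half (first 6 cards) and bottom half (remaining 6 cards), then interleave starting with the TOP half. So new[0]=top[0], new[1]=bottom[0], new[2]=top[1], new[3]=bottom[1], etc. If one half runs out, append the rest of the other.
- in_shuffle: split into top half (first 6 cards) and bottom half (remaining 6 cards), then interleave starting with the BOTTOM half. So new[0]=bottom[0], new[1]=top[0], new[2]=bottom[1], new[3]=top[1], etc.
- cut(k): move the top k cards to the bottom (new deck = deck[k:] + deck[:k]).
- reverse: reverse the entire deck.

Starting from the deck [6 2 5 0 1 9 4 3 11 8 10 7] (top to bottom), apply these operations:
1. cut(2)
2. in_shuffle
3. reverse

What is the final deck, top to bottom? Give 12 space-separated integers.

After op 1 (cut(2)): [5 0 1 9 4 3 11 8 10 7 6 2]
After op 2 (in_shuffle): [11 5 8 0 10 1 7 9 6 4 2 3]
After op 3 (reverse): [3 2 4 6 9 7 1 10 0 8 5 11]

Answer: 3 2 4 6 9 7 1 10 0 8 5 11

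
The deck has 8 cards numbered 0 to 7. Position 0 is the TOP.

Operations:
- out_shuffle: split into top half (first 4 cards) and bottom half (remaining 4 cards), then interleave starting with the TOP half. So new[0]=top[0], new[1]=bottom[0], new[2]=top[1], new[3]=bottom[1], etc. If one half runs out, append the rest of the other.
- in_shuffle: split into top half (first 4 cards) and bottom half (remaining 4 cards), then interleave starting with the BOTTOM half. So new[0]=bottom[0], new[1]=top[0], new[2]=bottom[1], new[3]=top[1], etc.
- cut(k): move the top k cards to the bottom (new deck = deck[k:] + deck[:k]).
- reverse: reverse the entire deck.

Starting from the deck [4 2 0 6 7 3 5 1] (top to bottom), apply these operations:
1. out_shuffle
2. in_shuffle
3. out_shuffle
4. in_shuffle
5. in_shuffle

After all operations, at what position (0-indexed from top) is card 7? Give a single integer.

After op 1 (out_shuffle): [4 7 2 3 0 5 6 1]
After op 2 (in_shuffle): [0 4 5 7 6 2 1 3]
After op 3 (out_shuffle): [0 6 4 2 5 1 7 3]
After op 4 (in_shuffle): [5 0 1 6 7 4 3 2]
After op 5 (in_shuffle): [7 5 4 0 3 1 2 6]
Card 7 is at position 0.

Answer: 0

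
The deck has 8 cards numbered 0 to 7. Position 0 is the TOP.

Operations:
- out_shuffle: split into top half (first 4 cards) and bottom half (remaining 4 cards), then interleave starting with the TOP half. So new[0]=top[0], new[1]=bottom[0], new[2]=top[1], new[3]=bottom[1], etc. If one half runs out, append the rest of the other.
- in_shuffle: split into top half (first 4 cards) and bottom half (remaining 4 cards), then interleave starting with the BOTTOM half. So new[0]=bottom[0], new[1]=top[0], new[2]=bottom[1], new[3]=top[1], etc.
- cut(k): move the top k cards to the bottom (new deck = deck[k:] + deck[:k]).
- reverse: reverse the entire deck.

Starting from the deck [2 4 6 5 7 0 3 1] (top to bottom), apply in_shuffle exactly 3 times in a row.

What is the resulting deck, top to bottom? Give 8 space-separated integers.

After op 1 (in_shuffle): [7 2 0 4 3 6 1 5]
After op 2 (in_shuffle): [3 7 6 2 1 0 5 4]
After op 3 (in_shuffle): [1 3 0 7 5 6 4 2]

Answer: 1 3 0 7 5 6 4 2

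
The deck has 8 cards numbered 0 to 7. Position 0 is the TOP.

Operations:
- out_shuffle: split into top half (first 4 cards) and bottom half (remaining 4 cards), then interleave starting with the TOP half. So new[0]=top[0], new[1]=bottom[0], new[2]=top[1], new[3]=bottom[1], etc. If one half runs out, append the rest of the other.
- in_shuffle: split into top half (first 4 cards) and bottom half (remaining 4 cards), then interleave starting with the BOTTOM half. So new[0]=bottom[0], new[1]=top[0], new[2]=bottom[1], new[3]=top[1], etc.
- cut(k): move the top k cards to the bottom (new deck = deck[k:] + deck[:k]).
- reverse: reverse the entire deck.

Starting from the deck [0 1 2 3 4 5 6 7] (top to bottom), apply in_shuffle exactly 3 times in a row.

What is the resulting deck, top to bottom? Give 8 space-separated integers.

After op 1 (in_shuffle): [4 0 5 1 6 2 7 3]
After op 2 (in_shuffle): [6 4 2 0 7 5 3 1]
After op 3 (in_shuffle): [7 6 5 4 3 2 1 0]

Answer: 7 6 5 4 3 2 1 0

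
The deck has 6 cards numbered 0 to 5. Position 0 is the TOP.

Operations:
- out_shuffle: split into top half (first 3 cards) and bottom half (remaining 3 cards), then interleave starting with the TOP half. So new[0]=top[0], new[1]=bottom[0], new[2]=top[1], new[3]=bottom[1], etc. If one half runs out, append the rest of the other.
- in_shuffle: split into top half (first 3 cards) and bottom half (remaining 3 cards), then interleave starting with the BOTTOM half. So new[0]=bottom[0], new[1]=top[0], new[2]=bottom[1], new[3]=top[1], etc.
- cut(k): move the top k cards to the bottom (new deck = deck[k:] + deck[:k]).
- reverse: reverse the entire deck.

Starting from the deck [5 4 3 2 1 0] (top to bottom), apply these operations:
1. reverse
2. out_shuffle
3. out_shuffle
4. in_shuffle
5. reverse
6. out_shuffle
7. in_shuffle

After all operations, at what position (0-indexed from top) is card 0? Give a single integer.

Answer: 0

Derivation:
After op 1 (reverse): [0 1 2 3 4 5]
After op 2 (out_shuffle): [0 3 1 4 2 5]
After op 3 (out_shuffle): [0 4 3 2 1 5]
After op 4 (in_shuffle): [2 0 1 4 5 3]
After op 5 (reverse): [3 5 4 1 0 2]
After op 6 (out_shuffle): [3 1 5 0 4 2]
After op 7 (in_shuffle): [0 3 4 1 2 5]
Card 0 is at position 0.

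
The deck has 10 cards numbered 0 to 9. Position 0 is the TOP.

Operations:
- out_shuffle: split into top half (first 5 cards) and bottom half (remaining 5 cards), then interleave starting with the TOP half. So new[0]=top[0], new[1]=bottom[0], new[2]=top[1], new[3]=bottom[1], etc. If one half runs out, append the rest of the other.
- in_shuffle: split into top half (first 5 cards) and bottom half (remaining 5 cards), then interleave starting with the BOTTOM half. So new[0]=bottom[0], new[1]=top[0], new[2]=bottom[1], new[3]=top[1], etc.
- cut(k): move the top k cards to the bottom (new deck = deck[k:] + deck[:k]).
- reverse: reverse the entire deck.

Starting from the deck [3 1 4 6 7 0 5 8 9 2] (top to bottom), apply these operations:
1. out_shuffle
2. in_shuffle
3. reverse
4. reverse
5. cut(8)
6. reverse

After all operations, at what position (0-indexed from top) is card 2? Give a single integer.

After op 1 (out_shuffle): [3 0 1 5 4 8 6 9 7 2]
After op 2 (in_shuffle): [8 3 6 0 9 1 7 5 2 4]
After op 3 (reverse): [4 2 5 7 1 9 0 6 3 8]
After op 4 (reverse): [8 3 6 0 9 1 7 5 2 4]
After op 5 (cut(8)): [2 4 8 3 6 0 9 1 7 5]
After op 6 (reverse): [5 7 1 9 0 6 3 8 4 2]
Card 2 is at position 9.

Answer: 9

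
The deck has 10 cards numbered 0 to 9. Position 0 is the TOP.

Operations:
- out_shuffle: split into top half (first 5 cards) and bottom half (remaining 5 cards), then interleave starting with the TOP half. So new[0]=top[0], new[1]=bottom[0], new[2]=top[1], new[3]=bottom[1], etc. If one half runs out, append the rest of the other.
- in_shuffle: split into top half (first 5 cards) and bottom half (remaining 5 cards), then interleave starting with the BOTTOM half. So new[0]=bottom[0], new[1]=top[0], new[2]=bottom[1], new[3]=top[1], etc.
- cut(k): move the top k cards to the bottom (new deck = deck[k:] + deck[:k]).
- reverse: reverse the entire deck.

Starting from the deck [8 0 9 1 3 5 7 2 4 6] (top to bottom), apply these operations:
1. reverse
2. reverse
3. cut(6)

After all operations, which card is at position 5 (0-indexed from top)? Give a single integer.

Answer: 0

Derivation:
After op 1 (reverse): [6 4 2 7 5 3 1 9 0 8]
After op 2 (reverse): [8 0 9 1 3 5 7 2 4 6]
After op 3 (cut(6)): [7 2 4 6 8 0 9 1 3 5]
Position 5: card 0.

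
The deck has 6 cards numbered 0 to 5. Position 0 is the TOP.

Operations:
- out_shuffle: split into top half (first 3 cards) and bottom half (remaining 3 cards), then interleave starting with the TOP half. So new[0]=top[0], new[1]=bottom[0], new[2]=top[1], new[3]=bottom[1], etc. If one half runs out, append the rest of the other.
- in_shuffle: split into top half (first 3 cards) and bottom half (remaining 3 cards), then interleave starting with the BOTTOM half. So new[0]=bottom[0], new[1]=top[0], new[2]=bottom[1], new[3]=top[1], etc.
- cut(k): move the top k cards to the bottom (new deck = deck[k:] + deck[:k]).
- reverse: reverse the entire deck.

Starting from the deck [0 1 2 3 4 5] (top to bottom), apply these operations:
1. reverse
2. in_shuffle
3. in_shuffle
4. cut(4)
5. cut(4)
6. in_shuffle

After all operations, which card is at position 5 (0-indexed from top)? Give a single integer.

After op 1 (reverse): [5 4 3 2 1 0]
After op 2 (in_shuffle): [2 5 1 4 0 3]
After op 3 (in_shuffle): [4 2 0 5 3 1]
After op 4 (cut(4)): [3 1 4 2 0 5]
After op 5 (cut(4)): [0 5 3 1 4 2]
After op 6 (in_shuffle): [1 0 4 5 2 3]
Position 5: card 3.

Answer: 3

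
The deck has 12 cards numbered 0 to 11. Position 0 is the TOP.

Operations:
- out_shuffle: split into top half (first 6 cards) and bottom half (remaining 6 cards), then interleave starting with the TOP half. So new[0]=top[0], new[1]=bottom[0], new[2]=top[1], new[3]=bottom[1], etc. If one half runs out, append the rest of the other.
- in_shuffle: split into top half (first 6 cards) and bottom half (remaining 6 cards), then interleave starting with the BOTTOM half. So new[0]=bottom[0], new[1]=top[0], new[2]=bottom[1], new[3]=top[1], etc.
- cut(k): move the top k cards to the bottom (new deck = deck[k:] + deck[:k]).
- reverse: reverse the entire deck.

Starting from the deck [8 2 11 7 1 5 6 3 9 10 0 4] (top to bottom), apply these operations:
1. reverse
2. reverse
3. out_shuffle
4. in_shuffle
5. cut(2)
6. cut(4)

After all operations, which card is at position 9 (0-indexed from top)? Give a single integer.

After op 1 (reverse): [4 0 10 9 3 6 5 1 7 11 2 8]
After op 2 (reverse): [8 2 11 7 1 5 6 3 9 10 0 4]
After op 3 (out_shuffle): [8 6 2 3 11 9 7 10 1 0 5 4]
After op 4 (in_shuffle): [7 8 10 6 1 2 0 3 5 11 4 9]
After op 5 (cut(2)): [10 6 1 2 0 3 5 11 4 9 7 8]
After op 6 (cut(4)): [0 3 5 11 4 9 7 8 10 6 1 2]
Position 9: card 6.

Answer: 6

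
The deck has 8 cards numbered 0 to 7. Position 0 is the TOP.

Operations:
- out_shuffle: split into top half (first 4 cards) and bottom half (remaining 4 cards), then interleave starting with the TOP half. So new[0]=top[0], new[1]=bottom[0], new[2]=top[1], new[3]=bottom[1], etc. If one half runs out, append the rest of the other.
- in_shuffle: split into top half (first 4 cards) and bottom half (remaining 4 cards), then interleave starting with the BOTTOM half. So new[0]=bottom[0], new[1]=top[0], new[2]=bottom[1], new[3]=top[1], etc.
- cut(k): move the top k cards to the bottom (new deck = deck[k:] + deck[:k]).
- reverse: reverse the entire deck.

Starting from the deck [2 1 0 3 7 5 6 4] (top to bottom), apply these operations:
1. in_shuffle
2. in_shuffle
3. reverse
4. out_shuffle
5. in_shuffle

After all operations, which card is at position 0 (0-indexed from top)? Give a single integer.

After op 1 (in_shuffle): [7 2 5 1 6 0 4 3]
After op 2 (in_shuffle): [6 7 0 2 4 5 3 1]
After op 3 (reverse): [1 3 5 4 2 0 7 6]
After op 4 (out_shuffle): [1 2 3 0 5 7 4 6]
After op 5 (in_shuffle): [5 1 7 2 4 3 6 0]
Position 0: card 5.

Answer: 5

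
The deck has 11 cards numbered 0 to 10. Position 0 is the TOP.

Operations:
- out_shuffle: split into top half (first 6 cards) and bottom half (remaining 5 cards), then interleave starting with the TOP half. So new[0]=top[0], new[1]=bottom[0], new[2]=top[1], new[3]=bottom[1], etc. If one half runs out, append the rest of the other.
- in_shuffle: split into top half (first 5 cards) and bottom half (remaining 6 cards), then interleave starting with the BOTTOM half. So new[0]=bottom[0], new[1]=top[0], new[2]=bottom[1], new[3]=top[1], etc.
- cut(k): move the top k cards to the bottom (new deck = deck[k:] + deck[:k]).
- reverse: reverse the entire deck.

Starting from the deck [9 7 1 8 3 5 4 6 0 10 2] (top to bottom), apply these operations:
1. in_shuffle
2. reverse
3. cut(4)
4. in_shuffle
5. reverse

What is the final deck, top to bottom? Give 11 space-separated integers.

Answer: 8 4 10 7 3 6 2 1 5 0 9

Derivation:
After op 1 (in_shuffle): [5 9 4 7 6 1 0 8 10 3 2]
After op 2 (reverse): [2 3 10 8 0 1 6 7 4 9 5]
After op 3 (cut(4)): [0 1 6 7 4 9 5 2 3 10 8]
After op 4 (in_shuffle): [9 0 5 1 2 6 3 7 10 4 8]
After op 5 (reverse): [8 4 10 7 3 6 2 1 5 0 9]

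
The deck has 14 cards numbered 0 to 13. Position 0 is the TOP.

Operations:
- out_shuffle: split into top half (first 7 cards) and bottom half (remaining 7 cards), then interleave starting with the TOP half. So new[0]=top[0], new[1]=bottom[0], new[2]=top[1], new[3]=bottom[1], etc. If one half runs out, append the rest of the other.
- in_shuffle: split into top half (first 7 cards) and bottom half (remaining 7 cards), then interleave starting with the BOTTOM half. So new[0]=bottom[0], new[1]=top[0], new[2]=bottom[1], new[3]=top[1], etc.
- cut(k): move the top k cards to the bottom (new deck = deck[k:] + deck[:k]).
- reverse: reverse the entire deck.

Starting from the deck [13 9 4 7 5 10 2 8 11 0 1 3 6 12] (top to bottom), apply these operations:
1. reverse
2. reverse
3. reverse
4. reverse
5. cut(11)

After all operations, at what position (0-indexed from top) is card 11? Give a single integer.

Answer: 11

Derivation:
After op 1 (reverse): [12 6 3 1 0 11 8 2 10 5 7 4 9 13]
After op 2 (reverse): [13 9 4 7 5 10 2 8 11 0 1 3 6 12]
After op 3 (reverse): [12 6 3 1 0 11 8 2 10 5 7 4 9 13]
After op 4 (reverse): [13 9 4 7 5 10 2 8 11 0 1 3 6 12]
After op 5 (cut(11)): [3 6 12 13 9 4 7 5 10 2 8 11 0 1]
Card 11 is at position 11.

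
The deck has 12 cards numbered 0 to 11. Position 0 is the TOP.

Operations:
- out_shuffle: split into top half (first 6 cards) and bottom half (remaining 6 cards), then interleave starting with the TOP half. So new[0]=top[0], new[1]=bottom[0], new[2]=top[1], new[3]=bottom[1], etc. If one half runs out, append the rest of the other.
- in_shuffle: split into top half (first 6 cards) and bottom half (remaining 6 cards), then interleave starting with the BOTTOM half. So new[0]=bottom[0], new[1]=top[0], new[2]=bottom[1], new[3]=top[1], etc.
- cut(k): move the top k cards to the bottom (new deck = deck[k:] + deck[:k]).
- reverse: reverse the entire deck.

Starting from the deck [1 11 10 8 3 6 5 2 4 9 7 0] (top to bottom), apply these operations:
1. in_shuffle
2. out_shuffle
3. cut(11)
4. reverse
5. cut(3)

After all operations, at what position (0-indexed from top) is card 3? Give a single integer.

Answer: 0

Derivation:
After op 1 (in_shuffle): [5 1 2 11 4 10 9 8 7 3 0 6]
After op 2 (out_shuffle): [5 9 1 8 2 7 11 3 4 0 10 6]
After op 3 (cut(11)): [6 5 9 1 8 2 7 11 3 4 0 10]
After op 4 (reverse): [10 0 4 3 11 7 2 8 1 9 5 6]
After op 5 (cut(3)): [3 11 7 2 8 1 9 5 6 10 0 4]
Card 3 is at position 0.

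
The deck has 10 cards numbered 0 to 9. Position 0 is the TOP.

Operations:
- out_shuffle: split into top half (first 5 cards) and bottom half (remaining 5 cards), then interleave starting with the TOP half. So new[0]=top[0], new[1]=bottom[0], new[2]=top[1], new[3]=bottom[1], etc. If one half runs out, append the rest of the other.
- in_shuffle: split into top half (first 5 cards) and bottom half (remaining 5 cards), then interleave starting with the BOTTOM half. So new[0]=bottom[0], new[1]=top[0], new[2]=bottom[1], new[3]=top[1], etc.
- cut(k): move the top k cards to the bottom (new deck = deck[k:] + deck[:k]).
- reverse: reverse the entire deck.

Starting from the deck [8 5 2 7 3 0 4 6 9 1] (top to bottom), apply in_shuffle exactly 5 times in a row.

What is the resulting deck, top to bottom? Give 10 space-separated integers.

After op 1 (in_shuffle): [0 8 4 5 6 2 9 7 1 3]
After op 2 (in_shuffle): [2 0 9 8 7 4 1 5 3 6]
After op 3 (in_shuffle): [4 2 1 0 5 9 3 8 6 7]
After op 4 (in_shuffle): [9 4 3 2 8 1 6 0 7 5]
After op 5 (in_shuffle): [1 9 6 4 0 3 7 2 5 8]

Answer: 1 9 6 4 0 3 7 2 5 8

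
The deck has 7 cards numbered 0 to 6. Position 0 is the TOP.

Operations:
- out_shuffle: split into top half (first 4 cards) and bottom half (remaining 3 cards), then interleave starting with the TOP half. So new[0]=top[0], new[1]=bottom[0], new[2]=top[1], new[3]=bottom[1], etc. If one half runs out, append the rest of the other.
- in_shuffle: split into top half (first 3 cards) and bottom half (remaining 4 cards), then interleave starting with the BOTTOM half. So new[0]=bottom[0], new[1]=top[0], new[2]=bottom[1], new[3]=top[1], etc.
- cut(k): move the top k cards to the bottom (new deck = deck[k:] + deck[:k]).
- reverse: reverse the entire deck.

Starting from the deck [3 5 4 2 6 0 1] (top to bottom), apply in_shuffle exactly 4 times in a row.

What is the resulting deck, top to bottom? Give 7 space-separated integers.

After op 1 (in_shuffle): [2 3 6 5 0 4 1]
After op 2 (in_shuffle): [5 2 0 3 4 6 1]
After op 3 (in_shuffle): [3 5 4 2 6 0 1]
After op 4 (in_shuffle): [2 3 6 5 0 4 1]

Answer: 2 3 6 5 0 4 1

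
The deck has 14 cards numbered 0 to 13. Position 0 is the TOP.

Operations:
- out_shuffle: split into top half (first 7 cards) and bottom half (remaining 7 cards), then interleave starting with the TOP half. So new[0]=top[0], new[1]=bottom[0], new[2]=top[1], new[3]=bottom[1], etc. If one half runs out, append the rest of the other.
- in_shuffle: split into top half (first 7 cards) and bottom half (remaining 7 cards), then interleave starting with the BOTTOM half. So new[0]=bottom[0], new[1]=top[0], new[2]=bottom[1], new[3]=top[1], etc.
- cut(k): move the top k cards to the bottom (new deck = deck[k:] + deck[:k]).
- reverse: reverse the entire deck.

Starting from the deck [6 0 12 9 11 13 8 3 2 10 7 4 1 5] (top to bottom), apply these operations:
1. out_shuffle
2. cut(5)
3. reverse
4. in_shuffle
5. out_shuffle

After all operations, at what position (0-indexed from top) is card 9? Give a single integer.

After op 1 (out_shuffle): [6 3 0 2 12 10 9 7 11 4 13 1 8 5]
After op 2 (cut(5)): [10 9 7 11 4 13 1 8 5 6 3 0 2 12]
After op 3 (reverse): [12 2 0 3 6 5 8 1 13 4 11 7 9 10]
After op 4 (in_shuffle): [1 12 13 2 4 0 11 3 7 6 9 5 10 8]
After op 5 (out_shuffle): [1 3 12 7 13 6 2 9 4 5 0 10 11 8]
Card 9 is at position 7.

Answer: 7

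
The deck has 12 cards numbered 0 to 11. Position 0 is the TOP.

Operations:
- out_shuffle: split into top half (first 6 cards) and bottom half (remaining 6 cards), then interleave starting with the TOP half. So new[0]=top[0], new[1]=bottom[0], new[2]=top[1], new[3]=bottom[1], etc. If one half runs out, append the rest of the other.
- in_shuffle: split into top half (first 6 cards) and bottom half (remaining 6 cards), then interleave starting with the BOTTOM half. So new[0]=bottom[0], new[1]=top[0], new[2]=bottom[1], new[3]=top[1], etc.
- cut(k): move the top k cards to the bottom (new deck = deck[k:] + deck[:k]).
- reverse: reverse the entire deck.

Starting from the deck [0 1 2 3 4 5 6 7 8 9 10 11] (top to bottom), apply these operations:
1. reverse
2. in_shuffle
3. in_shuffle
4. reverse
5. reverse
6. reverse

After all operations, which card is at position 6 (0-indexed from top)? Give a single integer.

Answer: 4

Derivation:
After op 1 (reverse): [11 10 9 8 7 6 5 4 3 2 1 0]
After op 2 (in_shuffle): [5 11 4 10 3 9 2 8 1 7 0 6]
After op 3 (in_shuffle): [2 5 8 11 1 4 7 10 0 3 6 9]
After op 4 (reverse): [9 6 3 0 10 7 4 1 11 8 5 2]
After op 5 (reverse): [2 5 8 11 1 4 7 10 0 3 6 9]
After op 6 (reverse): [9 6 3 0 10 7 4 1 11 8 5 2]
Position 6: card 4.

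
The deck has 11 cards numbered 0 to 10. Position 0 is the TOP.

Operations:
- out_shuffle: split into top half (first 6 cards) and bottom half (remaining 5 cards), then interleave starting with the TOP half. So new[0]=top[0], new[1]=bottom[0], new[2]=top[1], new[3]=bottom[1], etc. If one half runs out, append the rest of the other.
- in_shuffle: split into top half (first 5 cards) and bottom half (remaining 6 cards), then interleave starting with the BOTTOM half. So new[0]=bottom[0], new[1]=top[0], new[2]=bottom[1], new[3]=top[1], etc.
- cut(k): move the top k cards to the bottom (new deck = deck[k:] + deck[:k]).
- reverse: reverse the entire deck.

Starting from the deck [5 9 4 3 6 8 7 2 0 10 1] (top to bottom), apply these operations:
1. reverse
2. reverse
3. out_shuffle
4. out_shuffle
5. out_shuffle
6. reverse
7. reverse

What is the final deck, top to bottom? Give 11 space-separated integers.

After op 1 (reverse): [1 10 0 2 7 8 6 3 4 9 5]
After op 2 (reverse): [5 9 4 3 6 8 7 2 0 10 1]
After op 3 (out_shuffle): [5 7 9 2 4 0 3 10 6 1 8]
After op 4 (out_shuffle): [5 3 7 10 9 6 2 1 4 8 0]
After op 5 (out_shuffle): [5 2 3 1 7 4 10 8 9 0 6]
After op 6 (reverse): [6 0 9 8 10 4 7 1 3 2 5]
After op 7 (reverse): [5 2 3 1 7 4 10 8 9 0 6]

Answer: 5 2 3 1 7 4 10 8 9 0 6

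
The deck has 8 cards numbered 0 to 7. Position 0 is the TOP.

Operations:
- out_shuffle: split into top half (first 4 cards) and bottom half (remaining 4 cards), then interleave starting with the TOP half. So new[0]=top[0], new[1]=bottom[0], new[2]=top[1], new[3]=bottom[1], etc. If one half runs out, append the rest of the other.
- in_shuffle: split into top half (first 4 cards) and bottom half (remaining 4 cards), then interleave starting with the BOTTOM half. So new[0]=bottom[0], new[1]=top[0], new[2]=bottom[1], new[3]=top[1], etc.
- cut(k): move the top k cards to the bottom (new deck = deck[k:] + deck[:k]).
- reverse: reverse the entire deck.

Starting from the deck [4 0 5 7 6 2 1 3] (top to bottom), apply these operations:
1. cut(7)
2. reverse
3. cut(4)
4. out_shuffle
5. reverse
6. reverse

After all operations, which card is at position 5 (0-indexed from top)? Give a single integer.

After op 1 (cut(7)): [3 4 0 5 7 6 2 1]
After op 2 (reverse): [1 2 6 7 5 0 4 3]
After op 3 (cut(4)): [5 0 4 3 1 2 6 7]
After op 4 (out_shuffle): [5 1 0 2 4 6 3 7]
After op 5 (reverse): [7 3 6 4 2 0 1 5]
After op 6 (reverse): [5 1 0 2 4 6 3 7]
Position 5: card 6.

Answer: 6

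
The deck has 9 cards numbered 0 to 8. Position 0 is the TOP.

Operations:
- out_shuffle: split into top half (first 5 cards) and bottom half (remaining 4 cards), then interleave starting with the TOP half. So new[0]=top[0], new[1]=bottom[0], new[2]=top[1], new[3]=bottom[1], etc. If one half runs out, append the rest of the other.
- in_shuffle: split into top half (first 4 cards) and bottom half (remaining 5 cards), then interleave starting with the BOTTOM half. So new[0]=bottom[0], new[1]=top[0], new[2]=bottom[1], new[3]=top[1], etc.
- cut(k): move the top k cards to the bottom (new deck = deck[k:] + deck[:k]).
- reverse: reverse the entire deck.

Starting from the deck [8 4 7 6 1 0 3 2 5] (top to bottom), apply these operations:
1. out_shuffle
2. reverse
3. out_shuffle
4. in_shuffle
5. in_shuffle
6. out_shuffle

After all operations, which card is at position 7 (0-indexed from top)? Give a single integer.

After op 1 (out_shuffle): [8 0 4 3 7 2 6 5 1]
After op 2 (reverse): [1 5 6 2 7 3 4 0 8]
After op 3 (out_shuffle): [1 3 5 4 6 0 2 8 7]
After op 4 (in_shuffle): [6 1 0 3 2 5 8 4 7]
After op 5 (in_shuffle): [2 6 5 1 8 0 4 3 7]
After op 6 (out_shuffle): [2 0 6 4 5 3 1 7 8]
Position 7: card 7.

Answer: 7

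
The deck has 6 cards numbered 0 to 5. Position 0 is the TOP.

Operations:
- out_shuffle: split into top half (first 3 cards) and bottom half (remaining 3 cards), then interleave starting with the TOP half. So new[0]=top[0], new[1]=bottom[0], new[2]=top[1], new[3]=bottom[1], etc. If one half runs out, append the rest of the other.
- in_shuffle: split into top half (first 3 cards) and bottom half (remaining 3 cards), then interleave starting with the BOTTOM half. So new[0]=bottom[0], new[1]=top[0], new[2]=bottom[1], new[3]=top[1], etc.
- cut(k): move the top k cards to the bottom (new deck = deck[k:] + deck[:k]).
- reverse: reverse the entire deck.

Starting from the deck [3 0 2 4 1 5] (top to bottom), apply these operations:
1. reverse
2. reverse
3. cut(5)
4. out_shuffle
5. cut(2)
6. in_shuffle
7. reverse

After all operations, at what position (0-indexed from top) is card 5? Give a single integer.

Answer: 3

Derivation:
After op 1 (reverse): [5 1 4 2 0 3]
After op 2 (reverse): [3 0 2 4 1 5]
After op 3 (cut(5)): [5 3 0 2 4 1]
After op 4 (out_shuffle): [5 2 3 4 0 1]
After op 5 (cut(2)): [3 4 0 1 5 2]
After op 6 (in_shuffle): [1 3 5 4 2 0]
After op 7 (reverse): [0 2 4 5 3 1]
Card 5 is at position 3.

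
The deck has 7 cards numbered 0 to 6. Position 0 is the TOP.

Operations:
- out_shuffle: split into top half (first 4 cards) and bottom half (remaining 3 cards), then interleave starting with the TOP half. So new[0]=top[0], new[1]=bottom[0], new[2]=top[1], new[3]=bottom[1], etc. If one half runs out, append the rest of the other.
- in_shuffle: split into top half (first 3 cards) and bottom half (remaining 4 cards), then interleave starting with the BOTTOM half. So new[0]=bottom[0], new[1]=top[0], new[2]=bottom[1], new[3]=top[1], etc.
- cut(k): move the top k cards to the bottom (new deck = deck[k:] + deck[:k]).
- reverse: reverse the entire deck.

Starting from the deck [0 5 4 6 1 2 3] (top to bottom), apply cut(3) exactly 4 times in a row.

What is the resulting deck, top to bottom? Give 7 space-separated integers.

Answer: 2 3 0 5 4 6 1

Derivation:
After op 1 (cut(3)): [6 1 2 3 0 5 4]
After op 2 (cut(3)): [3 0 5 4 6 1 2]
After op 3 (cut(3)): [4 6 1 2 3 0 5]
After op 4 (cut(3)): [2 3 0 5 4 6 1]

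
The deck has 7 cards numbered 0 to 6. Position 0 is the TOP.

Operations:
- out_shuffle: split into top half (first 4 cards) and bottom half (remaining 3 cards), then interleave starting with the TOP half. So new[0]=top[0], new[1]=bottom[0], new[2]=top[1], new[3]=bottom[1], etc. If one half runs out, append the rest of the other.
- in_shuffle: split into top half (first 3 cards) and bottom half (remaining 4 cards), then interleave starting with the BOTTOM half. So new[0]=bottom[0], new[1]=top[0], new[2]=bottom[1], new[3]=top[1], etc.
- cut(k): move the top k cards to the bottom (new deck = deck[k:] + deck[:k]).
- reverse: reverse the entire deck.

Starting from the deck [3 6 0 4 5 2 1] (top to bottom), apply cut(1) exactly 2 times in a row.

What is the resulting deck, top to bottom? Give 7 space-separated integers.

After op 1 (cut(1)): [6 0 4 5 2 1 3]
After op 2 (cut(1)): [0 4 5 2 1 3 6]

Answer: 0 4 5 2 1 3 6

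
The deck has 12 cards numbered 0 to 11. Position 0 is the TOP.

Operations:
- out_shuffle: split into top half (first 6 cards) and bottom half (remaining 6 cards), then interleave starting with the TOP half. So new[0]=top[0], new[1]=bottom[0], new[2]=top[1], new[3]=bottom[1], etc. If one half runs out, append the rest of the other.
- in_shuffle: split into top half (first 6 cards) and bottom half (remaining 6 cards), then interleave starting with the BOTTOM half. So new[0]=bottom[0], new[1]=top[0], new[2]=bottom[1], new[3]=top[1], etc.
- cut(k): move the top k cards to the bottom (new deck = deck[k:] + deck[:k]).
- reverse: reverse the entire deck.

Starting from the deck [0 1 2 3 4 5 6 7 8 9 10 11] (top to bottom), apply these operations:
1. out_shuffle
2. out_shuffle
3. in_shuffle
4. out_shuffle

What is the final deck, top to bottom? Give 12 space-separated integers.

After op 1 (out_shuffle): [0 6 1 7 2 8 3 9 4 10 5 11]
After op 2 (out_shuffle): [0 3 6 9 1 4 7 10 2 5 8 11]
After op 3 (in_shuffle): [7 0 10 3 2 6 5 9 8 1 11 4]
After op 4 (out_shuffle): [7 5 0 9 10 8 3 1 2 11 6 4]

Answer: 7 5 0 9 10 8 3 1 2 11 6 4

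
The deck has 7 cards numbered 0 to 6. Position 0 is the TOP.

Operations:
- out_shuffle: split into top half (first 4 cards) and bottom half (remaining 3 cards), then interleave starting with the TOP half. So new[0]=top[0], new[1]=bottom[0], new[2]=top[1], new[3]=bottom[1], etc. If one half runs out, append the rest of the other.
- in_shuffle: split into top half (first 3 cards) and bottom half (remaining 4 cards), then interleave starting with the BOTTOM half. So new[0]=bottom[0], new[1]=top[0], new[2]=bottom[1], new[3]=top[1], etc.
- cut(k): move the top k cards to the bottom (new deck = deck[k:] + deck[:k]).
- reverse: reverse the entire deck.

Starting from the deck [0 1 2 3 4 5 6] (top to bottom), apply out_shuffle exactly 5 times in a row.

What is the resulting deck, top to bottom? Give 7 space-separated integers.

After op 1 (out_shuffle): [0 4 1 5 2 6 3]
After op 2 (out_shuffle): [0 2 4 6 1 3 5]
After op 3 (out_shuffle): [0 1 2 3 4 5 6]
After op 4 (out_shuffle): [0 4 1 5 2 6 3]
After op 5 (out_shuffle): [0 2 4 6 1 3 5]

Answer: 0 2 4 6 1 3 5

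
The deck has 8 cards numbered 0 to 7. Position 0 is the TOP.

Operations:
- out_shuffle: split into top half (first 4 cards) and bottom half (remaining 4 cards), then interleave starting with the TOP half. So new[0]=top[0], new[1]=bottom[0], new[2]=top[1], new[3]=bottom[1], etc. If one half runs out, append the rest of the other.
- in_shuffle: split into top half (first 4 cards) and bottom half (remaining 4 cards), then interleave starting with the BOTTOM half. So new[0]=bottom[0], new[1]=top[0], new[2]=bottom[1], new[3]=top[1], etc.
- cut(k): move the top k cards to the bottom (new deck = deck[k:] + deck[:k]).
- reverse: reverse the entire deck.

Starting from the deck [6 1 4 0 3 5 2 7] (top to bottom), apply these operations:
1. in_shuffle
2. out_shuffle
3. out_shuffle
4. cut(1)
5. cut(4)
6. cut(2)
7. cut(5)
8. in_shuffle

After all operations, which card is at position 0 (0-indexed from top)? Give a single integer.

Answer: 3

Derivation:
After op 1 (in_shuffle): [3 6 5 1 2 4 7 0]
After op 2 (out_shuffle): [3 2 6 4 5 7 1 0]
After op 3 (out_shuffle): [3 5 2 7 6 1 4 0]
After op 4 (cut(1)): [5 2 7 6 1 4 0 3]
After op 5 (cut(4)): [1 4 0 3 5 2 7 6]
After op 6 (cut(2)): [0 3 5 2 7 6 1 4]
After op 7 (cut(5)): [6 1 4 0 3 5 2 7]
After op 8 (in_shuffle): [3 6 5 1 2 4 7 0]
Position 0: card 3.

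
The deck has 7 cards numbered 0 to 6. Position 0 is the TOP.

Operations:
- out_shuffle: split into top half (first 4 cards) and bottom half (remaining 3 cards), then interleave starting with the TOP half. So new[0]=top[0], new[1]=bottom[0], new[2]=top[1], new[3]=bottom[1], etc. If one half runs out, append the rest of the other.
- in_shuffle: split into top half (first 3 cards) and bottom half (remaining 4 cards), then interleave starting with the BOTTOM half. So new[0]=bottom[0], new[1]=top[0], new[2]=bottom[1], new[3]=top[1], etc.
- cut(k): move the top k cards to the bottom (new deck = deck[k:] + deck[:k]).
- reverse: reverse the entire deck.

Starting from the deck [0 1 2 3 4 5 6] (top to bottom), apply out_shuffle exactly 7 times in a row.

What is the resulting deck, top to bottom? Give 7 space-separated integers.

After op 1 (out_shuffle): [0 4 1 5 2 6 3]
After op 2 (out_shuffle): [0 2 4 6 1 3 5]
After op 3 (out_shuffle): [0 1 2 3 4 5 6]
After op 4 (out_shuffle): [0 4 1 5 2 6 3]
After op 5 (out_shuffle): [0 2 4 6 1 3 5]
After op 6 (out_shuffle): [0 1 2 3 4 5 6]
After op 7 (out_shuffle): [0 4 1 5 2 6 3]

Answer: 0 4 1 5 2 6 3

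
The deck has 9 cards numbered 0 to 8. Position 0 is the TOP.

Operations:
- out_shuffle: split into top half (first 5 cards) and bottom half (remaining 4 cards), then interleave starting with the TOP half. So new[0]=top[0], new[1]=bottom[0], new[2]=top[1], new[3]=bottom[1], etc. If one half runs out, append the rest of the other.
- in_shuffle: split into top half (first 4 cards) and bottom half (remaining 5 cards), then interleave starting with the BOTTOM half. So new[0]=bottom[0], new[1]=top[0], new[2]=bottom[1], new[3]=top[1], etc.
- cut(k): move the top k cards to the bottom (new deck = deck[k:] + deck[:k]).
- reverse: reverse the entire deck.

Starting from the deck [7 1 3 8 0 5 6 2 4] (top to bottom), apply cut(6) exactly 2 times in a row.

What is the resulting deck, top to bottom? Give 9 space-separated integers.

After op 1 (cut(6)): [6 2 4 7 1 3 8 0 5]
After op 2 (cut(6)): [8 0 5 6 2 4 7 1 3]

Answer: 8 0 5 6 2 4 7 1 3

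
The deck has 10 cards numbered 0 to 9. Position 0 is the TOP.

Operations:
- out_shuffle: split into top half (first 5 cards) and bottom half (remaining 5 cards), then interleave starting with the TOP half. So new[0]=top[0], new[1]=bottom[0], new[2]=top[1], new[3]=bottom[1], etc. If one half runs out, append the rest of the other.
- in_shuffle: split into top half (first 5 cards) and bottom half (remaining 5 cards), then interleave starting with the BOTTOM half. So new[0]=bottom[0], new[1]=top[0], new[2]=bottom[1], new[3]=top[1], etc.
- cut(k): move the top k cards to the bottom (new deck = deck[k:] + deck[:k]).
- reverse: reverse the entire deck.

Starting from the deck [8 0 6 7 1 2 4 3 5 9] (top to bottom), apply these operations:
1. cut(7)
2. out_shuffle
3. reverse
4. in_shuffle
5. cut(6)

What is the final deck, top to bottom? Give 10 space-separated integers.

After op 1 (cut(7)): [3 5 9 8 0 6 7 1 2 4]
After op 2 (out_shuffle): [3 6 5 7 9 1 8 2 0 4]
After op 3 (reverse): [4 0 2 8 1 9 7 5 6 3]
After op 4 (in_shuffle): [9 4 7 0 5 2 6 8 3 1]
After op 5 (cut(6)): [6 8 3 1 9 4 7 0 5 2]

Answer: 6 8 3 1 9 4 7 0 5 2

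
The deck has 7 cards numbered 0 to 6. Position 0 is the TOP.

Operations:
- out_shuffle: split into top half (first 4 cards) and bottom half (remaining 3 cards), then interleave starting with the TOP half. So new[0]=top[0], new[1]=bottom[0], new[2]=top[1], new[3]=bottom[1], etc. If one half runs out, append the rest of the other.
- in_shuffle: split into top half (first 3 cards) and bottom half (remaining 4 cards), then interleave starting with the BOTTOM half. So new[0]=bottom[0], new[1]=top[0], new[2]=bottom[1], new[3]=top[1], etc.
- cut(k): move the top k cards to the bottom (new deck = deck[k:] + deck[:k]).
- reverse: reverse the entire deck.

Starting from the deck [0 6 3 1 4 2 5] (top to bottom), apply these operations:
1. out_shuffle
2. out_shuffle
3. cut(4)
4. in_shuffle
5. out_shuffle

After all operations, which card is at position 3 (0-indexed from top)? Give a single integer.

Answer: 2

Derivation:
After op 1 (out_shuffle): [0 4 6 2 3 5 1]
After op 2 (out_shuffle): [0 3 4 5 6 1 2]
After op 3 (cut(4)): [6 1 2 0 3 4 5]
After op 4 (in_shuffle): [0 6 3 1 4 2 5]
After op 5 (out_shuffle): [0 4 6 2 3 5 1]
Position 3: card 2.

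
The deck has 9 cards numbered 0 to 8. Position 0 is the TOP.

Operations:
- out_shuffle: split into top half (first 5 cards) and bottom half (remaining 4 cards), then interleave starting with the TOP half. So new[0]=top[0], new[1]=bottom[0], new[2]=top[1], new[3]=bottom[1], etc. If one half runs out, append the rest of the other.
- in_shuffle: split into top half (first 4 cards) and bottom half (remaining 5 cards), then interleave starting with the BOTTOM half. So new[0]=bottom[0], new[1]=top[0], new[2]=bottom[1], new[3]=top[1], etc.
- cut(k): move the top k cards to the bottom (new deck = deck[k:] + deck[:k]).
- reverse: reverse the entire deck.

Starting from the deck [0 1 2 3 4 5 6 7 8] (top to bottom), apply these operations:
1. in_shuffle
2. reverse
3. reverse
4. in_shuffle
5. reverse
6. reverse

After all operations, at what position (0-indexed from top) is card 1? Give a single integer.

After op 1 (in_shuffle): [4 0 5 1 6 2 7 3 8]
After op 2 (reverse): [8 3 7 2 6 1 5 0 4]
After op 3 (reverse): [4 0 5 1 6 2 7 3 8]
After op 4 (in_shuffle): [6 4 2 0 7 5 3 1 8]
After op 5 (reverse): [8 1 3 5 7 0 2 4 6]
After op 6 (reverse): [6 4 2 0 7 5 3 1 8]
Card 1 is at position 7.

Answer: 7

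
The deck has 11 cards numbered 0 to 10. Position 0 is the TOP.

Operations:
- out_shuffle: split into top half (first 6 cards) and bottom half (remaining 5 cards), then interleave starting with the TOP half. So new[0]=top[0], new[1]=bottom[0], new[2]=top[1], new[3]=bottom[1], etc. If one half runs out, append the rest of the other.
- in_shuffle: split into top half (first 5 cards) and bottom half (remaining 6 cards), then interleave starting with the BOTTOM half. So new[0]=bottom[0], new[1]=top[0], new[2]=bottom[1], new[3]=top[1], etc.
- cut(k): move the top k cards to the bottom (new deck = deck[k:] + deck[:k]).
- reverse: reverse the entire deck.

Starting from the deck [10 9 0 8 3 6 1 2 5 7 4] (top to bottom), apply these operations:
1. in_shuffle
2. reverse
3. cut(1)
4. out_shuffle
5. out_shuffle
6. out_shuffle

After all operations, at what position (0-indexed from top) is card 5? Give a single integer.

Answer: 2

Derivation:
After op 1 (in_shuffle): [6 10 1 9 2 0 5 8 7 3 4]
After op 2 (reverse): [4 3 7 8 5 0 2 9 1 10 6]
After op 3 (cut(1)): [3 7 8 5 0 2 9 1 10 6 4]
After op 4 (out_shuffle): [3 9 7 1 8 10 5 6 0 4 2]
After op 5 (out_shuffle): [3 5 9 6 7 0 1 4 8 2 10]
After op 6 (out_shuffle): [3 1 5 4 9 8 6 2 7 10 0]
Card 5 is at position 2.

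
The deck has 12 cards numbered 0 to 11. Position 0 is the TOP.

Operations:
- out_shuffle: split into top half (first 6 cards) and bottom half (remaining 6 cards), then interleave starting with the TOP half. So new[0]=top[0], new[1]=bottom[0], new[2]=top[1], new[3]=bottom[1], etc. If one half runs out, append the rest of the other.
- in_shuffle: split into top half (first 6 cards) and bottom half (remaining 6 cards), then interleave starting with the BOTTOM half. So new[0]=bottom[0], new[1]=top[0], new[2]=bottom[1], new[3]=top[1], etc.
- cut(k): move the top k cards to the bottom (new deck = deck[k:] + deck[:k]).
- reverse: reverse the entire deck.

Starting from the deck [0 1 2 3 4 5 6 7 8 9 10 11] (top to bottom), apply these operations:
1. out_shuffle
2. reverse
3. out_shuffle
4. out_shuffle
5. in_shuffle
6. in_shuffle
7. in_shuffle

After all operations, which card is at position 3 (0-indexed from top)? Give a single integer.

After op 1 (out_shuffle): [0 6 1 7 2 8 3 9 4 10 5 11]
After op 2 (reverse): [11 5 10 4 9 3 8 2 7 1 6 0]
After op 3 (out_shuffle): [11 8 5 2 10 7 4 1 9 6 3 0]
After op 4 (out_shuffle): [11 4 8 1 5 9 2 6 10 3 7 0]
After op 5 (in_shuffle): [2 11 6 4 10 8 3 1 7 5 0 9]
After op 6 (in_shuffle): [3 2 1 11 7 6 5 4 0 10 9 8]
After op 7 (in_shuffle): [5 3 4 2 0 1 10 11 9 7 8 6]
Position 3: card 2.

Answer: 2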